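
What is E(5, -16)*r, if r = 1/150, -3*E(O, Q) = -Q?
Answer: -8/225 ≈ -0.035556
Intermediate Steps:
E(O, Q) = Q/3 (E(O, Q) = -(-1)*Q/3 = Q/3)
r = 1/150 ≈ 0.0066667
E(5, -16)*r = ((⅓)*(-16))*(1/150) = -16/3*1/150 = -8/225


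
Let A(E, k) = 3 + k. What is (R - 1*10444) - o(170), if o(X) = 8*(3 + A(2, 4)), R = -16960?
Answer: -27484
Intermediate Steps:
o(X) = 80 (o(X) = 8*(3 + (3 + 4)) = 8*(3 + 7) = 8*10 = 80)
(R - 1*10444) - o(170) = (-16960 - 1*10444) - 1*80 = (-16960 - 10444) - 80 = -27404 - 80 = -27484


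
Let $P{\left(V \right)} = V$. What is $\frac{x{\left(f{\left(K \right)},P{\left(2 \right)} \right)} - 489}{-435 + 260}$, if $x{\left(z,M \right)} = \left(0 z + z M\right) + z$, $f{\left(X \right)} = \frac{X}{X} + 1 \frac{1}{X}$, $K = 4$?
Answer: $\frac{1941}{700} \approx 2.7729$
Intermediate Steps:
$f{\left(X \right)} = 1 + \frac{1}{X}$
$x{\left(z,M \right)} = z + M z$ ($x{\left(z,M \right)} = \left(0 + M z\right) + z = M z + z = z + M z$)
$\frac{x{\left(f{\left(K \right)},P{\left(2 \right)} \right)} - 489}{-435 + 260} = \frac{\frac{1 + 4}{4} \left(1 + 2\right) - 489}{-435 + 260} = \frac{\frac{1}{4} \cdot 5 \cdot 3 - 489}{-175} = \left(\frac{5}{4} \cdot 3 - 489\right) \left(- \frac{1}{175}\right) = \left(\frac{15}{4} - 489\right) \left(- \frac{1}{175}\right) = \left(- \frac{1941}{4}\right) \left(- \frac{1}{175}\right) = \frac{1941}{700}$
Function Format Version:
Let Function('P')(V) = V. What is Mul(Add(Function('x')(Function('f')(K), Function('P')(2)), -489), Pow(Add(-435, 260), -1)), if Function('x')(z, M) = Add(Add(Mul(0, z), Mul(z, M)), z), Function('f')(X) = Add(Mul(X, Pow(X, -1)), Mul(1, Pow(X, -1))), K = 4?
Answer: Rational(1941, 700) ≈ 2.7729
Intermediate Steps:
Function('f')(X) = Add(1, Pow(X, -1))
Function('x')(z, M) = Add(z, Mul(M, z)) (Function('x')(z, M) = Add(Add(0, Mul(M, z)), z) = Add(Mul(M, z), z) = Add(z, Mul(M, z)))
Mul(Add(Function('x')(Function('f')(K), Function('P')(2)), -489), Pow(Add(-435, 260), -1)) = Mul(Add(Mul(Mul(Pow(4, -1), Add(1, 4)), Add(1, 2)), -489), Pow(Add(-435, 260), -1)) = Mul(Add(Mul(Mul(Rational(1, 4), 5), 3), -489), Pow(-175, -1)) = Mul(Add(Mul(Rational(5, 4), 3), -489), Rational(-1, 175)) = Mul(Add(Rational(15, 4), -489), Rational(-1, 175)) = Mul(Rational(-1941, 4), Rational(-1, 175)) = Rational(1941, 700)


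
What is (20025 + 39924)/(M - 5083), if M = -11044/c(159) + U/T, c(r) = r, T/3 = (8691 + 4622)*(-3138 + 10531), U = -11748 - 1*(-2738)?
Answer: -938157393680019/80632164793699 ≈ -11.635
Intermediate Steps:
U = -9010 (U = -11748 + 2738 = -9010)
T = 295269027 (T = 3*((8691 + 4622)*(-3138 + 10531)) = 3*(13313*7393) = 3*98423009 = 295269027)
M = -1086984188926/15649258431 (M = -11044/159 - 9010/295269027 = -1086984188926/15649258431 ≈ -69.459)
(20025 + 39924)/(M - 5083) = (20025 + 39924)/(-1086984188926/15649258431 - 5083) = 59949/(-80632164793699/15649258431) = 59949*(-15649258431/80632164793699) = -938157393680019/80632164793699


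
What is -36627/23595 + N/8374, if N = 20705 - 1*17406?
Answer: -76291531/65861510 ≈ -1.1584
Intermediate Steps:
N = 3299 (N = 20705 - 17406 = 3299)
-36627/23595 + N/8374 = -36627/23595 + 3299/8374 = -36627*1/23595 + 3299*(1/8374) = -12209/7865 + 3299/8374 = -76291531/65861510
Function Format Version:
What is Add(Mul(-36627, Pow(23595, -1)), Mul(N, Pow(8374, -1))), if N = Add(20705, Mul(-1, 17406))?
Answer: Rational(-76291531, 65861510) ≈ -1.1584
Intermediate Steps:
N = 3299 (N = Add(20705, -17406) = 3299)
Add(Mul(-36627, Pow(23595, -1)), Mul(N, Pow(8374, -1))) = Add(Mul(-36627, Pow(23595, -1)), Mul(3299, Pow(8374, -1))) = Add(Mul(-36627, Rational(1, 23595)), Mul(3299, Rational(1, 8374))) = Add(Rational(-12209, 7865), Rational(3299, 8374)) = Rational(-76291531, 65861510)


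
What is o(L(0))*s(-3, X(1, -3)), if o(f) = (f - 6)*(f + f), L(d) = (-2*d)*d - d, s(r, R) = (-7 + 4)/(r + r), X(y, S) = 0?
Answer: 0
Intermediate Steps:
s(r, R) = -3/(2*r) (s(r, R) = -3*1/(2*r) = -3/(2*r))
L(d) = -d - 2*d² (L(d) = -2*d² - d = -d - 2*d²)
o(f) = 2*f*(-6 + f) (o(f) = (-6 + f)*(2*f) = 2*f*(-6 + f))
o(L(0))*s(-3, X(1, -3)) = (2*(-1*0*(1 + 2*0))*(-6 - 1*0*(1 + 2*0)))*(-3/2/(-3)) = (2*(-1*0*(1 + 0))*(-6 - 1*0*(1 + 0)))*(-3/2*(-⅓)) = (2*(-1*0*1)*(-6 - 1*0*1))*(½) = (2*0*(-6 + 0))*(½) = (2*0*(-6))*(½) = 0*(½) = 0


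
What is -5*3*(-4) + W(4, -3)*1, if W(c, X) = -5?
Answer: 55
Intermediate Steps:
-5*3*(-4) + W(4, -3)*1 = -5*3*(-4) - 5*1 = -15*(-4) - 5 = 60 - 5 = 55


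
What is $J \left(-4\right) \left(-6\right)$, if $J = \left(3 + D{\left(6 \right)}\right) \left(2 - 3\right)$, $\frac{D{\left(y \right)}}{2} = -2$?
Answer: $24$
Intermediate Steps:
$D{\left(y \right)} = -4$ ($D{\left(y \right)} = 2 \left(-2\right) = -4$)
$J = 1$ ($J = \left(3 - 4\right) \left(2 - 3\right) = \left(-1\right) \left(-1\right) = 1$)
$J \left(-4\right) \left(-6\right) = 1 \left(-4\right) \left(-6\right) = \left(-4\right) \left(-6\right) = 24$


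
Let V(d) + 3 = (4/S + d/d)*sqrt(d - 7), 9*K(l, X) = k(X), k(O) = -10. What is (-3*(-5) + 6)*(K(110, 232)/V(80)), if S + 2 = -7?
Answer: -2835/548 - 525*sqrt(73)/548 ≈ -13.359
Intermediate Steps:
S = -9 (S = -2 - 7 = -9)
K(l, X) = -10/9 (K(l, X) = (1/9)*(-10) = -10/9)
V(d) = -3 + 5*sqrt(-7 + d)/9 (V(d) = -3 + (4/(-9) + d/d)*sqrt(d - 7) = -3 + (4*(-1/9) + 1)*sqrt(-7 + d) = -3 + (-4/9 + 1)*sqrt(-7 + d) = -3 + 5*sqrt(-7 + d)/9)
(-3*(-5) + 6)*(K(110, 232)/V(80)) = (-3*(-5) + 6)*(-10/(9*(-3 + 5*sqrt(-7 + 80)/9))) = (15 + 6)*(-10/(9*(-3 + 5*sqrt(73)/9))) = 21*(-10/(9*(-3 + 5*sqrt(73)/9))) = -70/(3*(-3 + 5*sqrt(73)/9))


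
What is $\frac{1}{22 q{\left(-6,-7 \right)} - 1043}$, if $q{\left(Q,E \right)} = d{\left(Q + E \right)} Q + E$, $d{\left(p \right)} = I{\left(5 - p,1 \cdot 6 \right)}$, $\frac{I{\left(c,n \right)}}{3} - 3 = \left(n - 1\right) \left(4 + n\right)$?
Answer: $- \frac{1}{22185} \approx -4.5075 \cdot 10^{-5}$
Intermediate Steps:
$I{\left(c,n \right)} = 9 + 3 \left(-1 + n\right) \left(4 + n\right)$ ($I{\left(c,n \right)} = 9 + 3 \left(n - 1\right) \left(4 + n\right) = 9 + 3 \left(-1 + n\right) \left(4 + n\right)$)
$d{\left(p \right)} = 159$ ($d{\left(p \right)} = -3 + 3 \left(1 \cdot 6\right)^{2} + 9 \cdot 1 \cdot 6 = -3 + 3 \cdot 6^{2} + 9 \cdot 6 = -3 + 3 \cdot 36 + 54 = -3 + 108 + 54 = 159$)
$q{\left(Q,E \right)} = E + 159 Q$ ($q{\left(Q,E \right)} = 159 Q + E = E + 159 Q$)
$\frac{1}{22 q{\left(-6,-7 \right)} - 1043} = \frac{1}{22 \left(-7 + 159 \left(-6\right)\right) - 1043} = \frac{1}{22 \left(-7 - 954\right) - 1043} = \frac{1}{22 \left(-961\right) - 1043} = \frac{1}{-21142 - 1043} = \frac{1}{-22185} = - \frac{1}{22185}$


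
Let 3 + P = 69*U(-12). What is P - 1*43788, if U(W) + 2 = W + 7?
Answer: -44274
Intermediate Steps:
U(W) = 5 + W (U(W) = -2 + (W + 7) = -2 + (7 + W) = 5 + W)
P = -486 (P = -3 + 69*(5 - 12) = -3 + 69*(-7) = -3 - 483 = -486)
P - 1*43788 = -486 - 1*43788 = -486 - 43788 = -44274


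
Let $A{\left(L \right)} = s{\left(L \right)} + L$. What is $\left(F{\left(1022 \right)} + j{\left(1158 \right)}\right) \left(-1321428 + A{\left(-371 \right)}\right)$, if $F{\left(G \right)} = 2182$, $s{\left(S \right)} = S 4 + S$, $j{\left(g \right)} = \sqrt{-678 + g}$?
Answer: $-2888213028 - 5294616 \sqrt{30} \approx -2.9172 \cdot 10^{9}$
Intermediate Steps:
$s{\left(S \right)} = 5 S$ ($s{\left(S \right)} = 4 S + S = 5 S$)
$A{\left(L \right)} = 6 L$ ($A{\left(L \right)} = 5 L + L = 6 L$)
$\left(F{\left(1022 \right)} + j{\left(1158 \right)}\right) \left(-1321428 + A{\left(-371 \right)}\right) = \left(2182 + \sqrt{-678 + 1158}\right) \left(-1321428 + 6 \left(-371\right)\right) = \left(2182 + \sqrt{480}\right) \left(-1321428 - 2226\right) = \left(2182 + 4 \sqrt{30}\right) \left(-1323654\right) = -2888213028 - 5294616 \sqrt{30}$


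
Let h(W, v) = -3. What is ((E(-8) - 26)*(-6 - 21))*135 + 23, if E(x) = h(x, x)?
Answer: 105728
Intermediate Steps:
E(x) = -3
((E(-8) - 26)*(-6 - 21))*135 + 23 = ((-3 - 26)*(-6 - 21))*135 + 23 = -29*(-27)*135 + 23 = 783*135 + 23 = 105705 + 23 = 105728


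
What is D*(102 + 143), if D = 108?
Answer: 26460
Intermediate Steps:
D*(102 + 143) = 108*(102 + 143) = 108*245 = 26460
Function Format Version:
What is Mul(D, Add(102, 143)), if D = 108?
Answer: 26460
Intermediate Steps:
Mul(D, Add(102, 143)) = Mul(108, Add(102, 143)) = Mul(108, 245) = 26460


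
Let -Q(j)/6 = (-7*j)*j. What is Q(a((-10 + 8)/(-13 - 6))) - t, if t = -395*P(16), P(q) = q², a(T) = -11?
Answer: 106202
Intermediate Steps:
Q(j) = 42*j² (Q(j) = -6*(-7*j)*j = -(-42)*j² = 42*j²)
t = -101120 (t = -395*16² = -395*256 = -101120)
Q(a((-10 + 8)/(-13 - 6))) - t = 42*(-11)² - 1*(-101120) = 42*121 + 101120 = 5082 + 101120 = 106202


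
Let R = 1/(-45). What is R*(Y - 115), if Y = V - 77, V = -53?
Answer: 49/9 ≈ 5.4444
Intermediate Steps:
Y = -130 (Y = -53 - 77 = -130)
R = -1/45 ≈ -0.022222
R*(Y - 115) = -(-130 - 115)/45 = -1/45*(-245) = 49/9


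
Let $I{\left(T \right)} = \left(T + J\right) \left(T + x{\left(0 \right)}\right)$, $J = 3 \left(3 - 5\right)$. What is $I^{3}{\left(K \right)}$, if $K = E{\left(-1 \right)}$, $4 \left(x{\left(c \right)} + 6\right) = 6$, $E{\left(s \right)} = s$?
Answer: $\frac{456533}{8} \approx 57067.0$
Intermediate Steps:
$x{\left(c \right)} = - \frac{9}{2}$ ($x{\left(c \right)} = -6 + \frac{1}{4} \cdot 6 = -6 + \frac{3}{2} = - \frac{9}{2}$)
$J = -6$ ($J = 3 \left(-2\right) = -6$)
$K = -1$
$I{\left(T \right)} = \left(-6 + T\right) \left(- \frac{9}{2} + T\right)$ ($I{\left(T \right)} = \left(T - 6\right) \left(T - \frac{9}{2}\right) = \left(-6 + T\right) \left(- \frac{9}{2} + T\right)$)
$I^{3}{\left(K \right)} = \left(27 + \left(-1\right)^{2} - - \frac{21}{2}\right)^{3} = \left(27 + 1 + \frac{21}{2}\right)^{3} = \left(\frac{77}{2}\right)^{3} = \frac{456533}{8}$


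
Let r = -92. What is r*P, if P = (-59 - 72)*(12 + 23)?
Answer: 421820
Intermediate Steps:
P = -4585 (P = -131*35 = -4585)
r*P = -92*(-4585) = 421820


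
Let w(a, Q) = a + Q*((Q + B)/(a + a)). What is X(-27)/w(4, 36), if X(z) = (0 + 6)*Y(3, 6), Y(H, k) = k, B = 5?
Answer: 72/377 ≈ 0.19098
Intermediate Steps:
X(z) = 36 (X(z) = (0 + 6)*6 = 6*6 = 36)
w(a, Q) = a + Q*(5 + Q)/(2*a) (w(a, Q) = a + Q*((Q + 5)/(a + a)) = a + Q*((5 + Q)/((2*a))) = a + Q*((5 + Q)*(1/(2*a))) = a + Q*((5 + Q)/(2*a)) = a + Q*(5 + Q)/(2*a))
X(-27)/w(4, 36) = 36/(((½)*(36² + 2*4² + 5*36)/4)) = 36/(((½)*(¼)*(1296 + 2*16 + 180))) = 36/(((½)*(¼)*(1296 + 32 + 180))) = 36/(((½)*(¼)*1508)) = 36/(377/2) = 36*(2/377) = 72/377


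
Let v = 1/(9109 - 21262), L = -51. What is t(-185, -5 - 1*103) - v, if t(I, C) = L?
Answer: -619802/12153 ≈ -51.000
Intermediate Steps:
t(I, C) = -51
v = -1/12153 (v = 1/(-12153) = -1/12153 ≈ -8.2284e-5)
t(-185, -5 - 1*103) - v = -51 - 1*(-1/12153) = -51 + 1/12153 = -619802/12153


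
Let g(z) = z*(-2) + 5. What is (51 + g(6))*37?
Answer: 1628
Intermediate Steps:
g(z) = 5 - 2*z (g(z) = -2*z + 5 = 5 - 2*z)
(51 + g(6))*37 = (51 + (5 - 2*6))*37 = (51 + (5 - 12))*37 = (51 - 7)*37 = 44*37 = 1628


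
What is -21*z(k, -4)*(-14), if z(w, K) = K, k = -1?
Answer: -1176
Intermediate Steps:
-21*z(k, -4)*(-14) = -21*(-4)*(-14) = 84*(-14) = -1176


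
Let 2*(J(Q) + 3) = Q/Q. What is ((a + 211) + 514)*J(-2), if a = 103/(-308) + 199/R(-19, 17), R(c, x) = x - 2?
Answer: -3409247/1848 ≈ -1844.8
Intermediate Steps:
R(c, x) = -2 + x
J(Q) = -5/2 (J(Q) = -3 + (Q/Q)/2 = -3 + (½)*1 = -3 + ½ = -5/2)
a = 59747/4620 (a = 103/(-308) + 199/(-2 + 17) = 103*(-1/308) + 199/15 = -103/308 + 199*(1/15) = -103/308 + 199/15 = 59747/4620 ≈ 12.932)
((a + 211) + 514)*J(-2) = ((59747/4620 + 211) + 514)*(-5/2) = (1034567/4620 + 514)*(-5/2) = (3409247/4620)*(-5/2) = -3409247/1848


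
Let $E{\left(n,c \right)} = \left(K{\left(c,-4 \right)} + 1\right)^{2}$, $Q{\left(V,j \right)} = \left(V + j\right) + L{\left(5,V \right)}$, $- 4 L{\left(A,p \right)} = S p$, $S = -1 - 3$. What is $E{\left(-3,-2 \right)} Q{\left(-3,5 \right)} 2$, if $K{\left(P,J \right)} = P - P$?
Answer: $-2$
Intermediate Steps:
$S = -4$ ($S = -1 - 3 = -4$)
$K{\left(P,J \right)} = 0$
$L{\left(A,p \right)} = p$ ($L{\left(A,p \right)} = - \frac{\left(-4\right) p}{4} = p$)
$Q{\left(V,j \right)} = j + 2 V$ ($Q{\left(V,j \right)} = \left(V + j\right) + V = j + 2 V$)
$E{\left(n,c \right)} = 1$ ($E{\left(n,c \right)} = \left(0 + 1\right)^{2} = 1^{2} = 1$)
$E{\left(-3,-2 \right)} Q{\left(-3,5 \right)} 2 = 1 \left(5 + 2 \left(-3\right)\right) 2 = 1 \left(5 - 6\right) 2 = 1 \left(-1\right) 2 = \left(-1\right) 2 = -2$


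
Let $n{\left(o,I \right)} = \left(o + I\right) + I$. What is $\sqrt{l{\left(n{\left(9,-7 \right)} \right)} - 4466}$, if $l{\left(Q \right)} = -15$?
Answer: $i \sqrt{4481} \approx 66.94 i$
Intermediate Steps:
$n{\left(o,I \right)} = o + 2 I$ ($n{\left(o,I \right)} = \left(I + o\right) + I = o + 2 I$)
$\sqrt{l{\left(n{\left(9,-7 \right)} \right)} - 4466} = \sqrt{-15 - 4466} = \sqrt{-4481} = i \sqrt{4481}$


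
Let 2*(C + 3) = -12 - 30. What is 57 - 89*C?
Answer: 2193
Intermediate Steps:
C = -24 (C = -3 + (-12 - 30)/2 = -3 + (½)*(-42) = -3 - 21 = -24)
57 - 89*C = 57 - 89*(-24) = 57 + 2136 = 2193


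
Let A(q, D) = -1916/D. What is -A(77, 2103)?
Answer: 1916/2103 ≈ 0.91108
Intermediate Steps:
-A(77, 2103) = -(-1916)/2103 = -1*(-1916/2103) = 1916/2103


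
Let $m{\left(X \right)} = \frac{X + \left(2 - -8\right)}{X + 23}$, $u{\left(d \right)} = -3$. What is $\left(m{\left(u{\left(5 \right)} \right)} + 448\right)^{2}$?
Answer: $\frac{80407089}{400} \approx 2.0102 \cdot 10^{5}$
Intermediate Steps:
$m{\left(X \right)} = \frac{10 + X}{23 + X}$ ($m{\left(X \right)} = \frac{X + \left(2 + 8\right)}{23 + X} = \frac{X + 10}{23 + X} = \frac{10 + X}{23 + X}$)
$\left(m{\left(u{\left(5 \right)} \right)} + 448\right)^{2} = \left(\frac{10 - 3}{23 - 3} + 448\right)^{2} = \left(\frac{1}{20} \cdot 7 + 448\right)^{2} = \left(\frac{7}{20} + 448\right)^{2} = \left(\frac{8967}{20}\right)^{2} = \frac{80407089}{400}$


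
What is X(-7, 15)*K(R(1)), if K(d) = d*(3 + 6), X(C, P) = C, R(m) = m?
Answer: -63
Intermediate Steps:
K(d) = 9*d (K(d) = d*9 = 9*d)
X(-7, 15)*K(R(1)) = -63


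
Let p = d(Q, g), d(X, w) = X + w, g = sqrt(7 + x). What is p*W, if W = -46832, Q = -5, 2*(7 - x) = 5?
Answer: 234160 - 23416*sqrt(46) ≈ 75345.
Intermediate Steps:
x = 9/2 (x = 7 - 1/2*5 = 7 - 5/2 = 9/2 ≈ 4.5000)
g = sqrt(46)/2 (g = sqrt(7 + 9/2) = sqrt(23/2) = sqrt(46)/2 ≈ 3.3912)
p = -5 + sqrt(46)/2 ≈ -1.6088
p*W = (-5 + sqrt(46)/2)*(-46832) = 234160 - 23416*sqrt(46)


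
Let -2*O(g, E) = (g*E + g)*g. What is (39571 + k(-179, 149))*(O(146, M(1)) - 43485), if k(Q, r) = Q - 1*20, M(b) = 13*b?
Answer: -7586866284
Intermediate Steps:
k(Q, r) = -20 + Q (k(Q, r) = Q - 20 = -20 + Q)
O(g, E) = -g*(g + E*g)/2 (O(g, E) = -(g*E + g)*g/2 = -(E*g + g)*g/2 = -(g + E*g)*g/2 = -g*(g + E*g)/2)
(39571 + k(-179, 149))*(O(146, M(1)) - 43485) = (39571 + (-20 - 179))*((½)*146²*(-1 - 13) - 43485) = (39571 - 199)*((½)*21316*(-1 - 1*13) - 43485) = 39372*((½)*21316*(-1 - 13) - 43485) = 39372*((½)*21316*(-14) - 43485) = 39372*(-149212 - 43485) = 39372*(-192697) = -7586866284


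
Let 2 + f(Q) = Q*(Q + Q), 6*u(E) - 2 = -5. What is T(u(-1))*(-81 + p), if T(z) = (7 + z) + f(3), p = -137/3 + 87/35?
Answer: -39117/14 ≈ -2794.1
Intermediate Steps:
u(E) = -½ (u(E) = ⅓ + (⅙)*(-5) = ⅓ - ⅚ = -½)
p = -4534/105 (p = -137*⅓ + 87*(1/35) = -137/3 + 87/35 = -4534/105 ≈ -43.181)
f(Q) = -2 + 2*Q² (f(Q) = -2 + Q*(Q + Q) = -2 + Q*(2*Q) = -2 + 2*Q²)
T(z) = 23 + z (T(z) = (7 + z) + (-2 + 2*3²) = (7 + z) + (-2 + 2*9) = (7 + z) + (-2 + 18) = (7 + z) + 16 = 23 + z)
T(u(-1))*(-81 + p) = (23 - ½)*(-81 - 4534/105) = (45/2)*(-13039/105) = -39117/14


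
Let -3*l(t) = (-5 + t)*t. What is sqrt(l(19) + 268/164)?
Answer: I*sqrt(1316715)/123 ≈ 9.3291*I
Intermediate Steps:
l(t) = -t*(-5 + t)/3 (l(t) = -(-5 + t)*t/3 = -t*(-5 + t)/3)
sqrt(l(19) + 268/164) = sqrt((1/3)*19*(5 - 1*19) + 268/164) = sqrt((1/3)*19*(5 - 19) + 268*(1/164)) = sqrt((1/3)*19*(-14) + 67/41) = sqrt(-266/3 + 67/41) = sqrt(-10705/123) = I*sqrt(1316715)/123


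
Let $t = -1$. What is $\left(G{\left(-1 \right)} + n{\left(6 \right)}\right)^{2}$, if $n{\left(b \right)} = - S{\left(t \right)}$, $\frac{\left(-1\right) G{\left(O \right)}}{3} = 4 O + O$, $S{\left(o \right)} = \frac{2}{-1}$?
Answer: $289$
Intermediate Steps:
$S{\left(o \right)} = -2$ ($S{\left(o \right)} = 2 \left(-1\right) = -2$)
$G{\left(O \right)} = - 15 O$ ($G{\left(O \right)} = - 3 \left(4 O + O\right) = - 3 \cdot 5 O = - 15 O$)
$n{\left(b \right)} = 2$ ($n{\left(b \right)} = \left(-1\right) \left(-2\right) = 2$)
$\left(G{\left(-1 \right)} + n{\left(6 \right)}\right)^{2} = \left(\left(-15\right) \left(-1\right) + 2\right)^{2} = \left(15 + 2\right)^{2} = 17^{2} = 289$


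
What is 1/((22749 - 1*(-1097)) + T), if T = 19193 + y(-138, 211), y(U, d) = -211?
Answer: 1/42828 ≈ 2.3349e-5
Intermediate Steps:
T = 18982 (T = 19193 - 211 = 18982)
1/((22749 - 1*(-1097)) + T) = 1/((22749 - 1*(-1097)) + 18982) = 1/((22749 + 1097) + 18982) = 1/(23846 + 18982) = 1/42828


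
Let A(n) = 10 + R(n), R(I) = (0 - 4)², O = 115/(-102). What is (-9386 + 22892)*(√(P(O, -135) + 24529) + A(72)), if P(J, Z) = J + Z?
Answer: 351156 + 15757*√5179254/17 ≈ 2.4606e+6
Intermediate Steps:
O = -115/102 (O = 115*(-1/102) = -115/102 ≈ -1.1275)
R(I) = 16 (R(I) = (-4)² = 16)
A(n) = 26 (A(n) = 10 + 16 = 26)
(-9386 + 22892)*(√(P(O, -135) + 24529) + A(72)) = (-9386 + 22892)*(√((-115/102 - 135) + 24529) + 26) = 13506*(√(-13885/102 + 24529) + 26) = 13506*(√(2488073/102) + 26) = 13506*(7*√5179254/102 + 26) = 13506*(26 + 7*√5179254/102) = 351156 + 15757*√5179254/17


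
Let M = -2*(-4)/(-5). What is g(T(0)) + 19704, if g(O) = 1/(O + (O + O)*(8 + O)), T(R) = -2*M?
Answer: 36885913/1872 ≈ 19704.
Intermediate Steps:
M = -8/5 (M = 8*(-1/5) = -8/5 ≈ -1.6000)
T(R) = 16/5 (T(R) = -2*(-8/5) = 16/5)
g(O) = 1/(O + 2*O*(8 + O)) (g(O) = 1/(O + (2*O)*(8 + O)) = 1/(O + 2*O*(8 + O)))
g(T(0)) + 19704 = 1/((16/5)*(17 + 2*(16/5))) + 19704 = 5/(16*(17 + 32/5)) + 19704 = 5/(16*(117/5)) + 19704 = (5/16)*(5/117) + 19704 = 25/1872 + 19704 = 36885913/1872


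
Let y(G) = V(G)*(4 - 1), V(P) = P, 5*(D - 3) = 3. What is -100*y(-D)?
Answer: 1080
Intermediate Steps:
D = 18/5 (D = 3 + (1/5)*3 = 3 + 3/5 = 18/5 ≈ 3.6000)
y(G) = 3*G (y(G) = G*(4 - 1) = G*3 = 3*G)
-100*y(-D) = -300*(-1*18/5) = -300*(-18)/5 = -100*(-54/5) = 1080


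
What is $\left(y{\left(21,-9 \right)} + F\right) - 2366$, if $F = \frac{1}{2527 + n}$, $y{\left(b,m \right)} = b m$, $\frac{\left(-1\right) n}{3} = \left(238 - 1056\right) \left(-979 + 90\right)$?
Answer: $- \frac{5567546846}{2179079} \approx -2555.0$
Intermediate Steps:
$n = -2181606$ ($n = - 3 \left(238 - 1056\right) \left(-979 + 90\right) = - 3 \left(\left(-818\right) \left(-889\right)\right) = \left(-3\right) 727202 = -2181606$)
$F = - \frac{1}{2179079}$ ($F = \frac{1}{2527 - 2181606} = \frac{1}{-2179079} = - \frac{1}{2179079} \approx -4.5891 \cdot 10^{-7}$)
$\left(y{\left(21,-9 \right)} + F\right) - 2366 = \left(21 \left(-9\right) - \frac{1}{2179079}\right) - 2366 = \left(-189 - \frac{1}{2179079}\right) - 2366 = - \frac{411845932}{2179079} - 2366 = - \frac{5567546846}{2179079}$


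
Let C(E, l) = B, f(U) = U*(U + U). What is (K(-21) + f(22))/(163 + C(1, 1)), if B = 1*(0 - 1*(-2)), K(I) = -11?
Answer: 29/5 ≈ 5.8000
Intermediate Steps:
f(U) = 2*U² (f(U) = U*(2*U) = 2*U²)
B = 2 (B = 1*(0 + 2) = 1*2 = 2)
C(E, l) = 2
(K(-21) + f(22))/(163 + C(1, 1)) = (-11 + 2*22²)/(163 + 2) = (-11 + 2*484)/165 = (-11 + 968)*(1/165) = 957*(1/165) = 29/5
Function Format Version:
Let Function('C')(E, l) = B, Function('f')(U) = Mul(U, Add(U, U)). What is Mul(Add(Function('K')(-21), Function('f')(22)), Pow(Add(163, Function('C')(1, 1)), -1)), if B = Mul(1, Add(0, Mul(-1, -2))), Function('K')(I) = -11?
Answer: Rational(29, 5) ≈ 5.8000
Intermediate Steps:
Function('f')(U) = Mul(2, Pow(U, 2)) (Function('f')(U) = Mul(U, Mul(2, U)) = Mul(2, Pow(U, 2)))
B = 2 (B = Mul(1, Add(0, 2)) = Mul(1, 2) = 2)
Function('C')(E, l) = 2
Mul(Add(Function('K')(-21), Function('f')(22)), Pow(Add(163, Function('C')(1, 1)), -1)) = Mul(Add(-11, Mul(2, Pow(22, 2))), Pow(Add(163, 2), -1)) = Mul(Add(-11, Mul(2, 484)), Pow(165, -1)) = Mul(Add(-11, 968), Rational(1, 165)) = Mul(957, Rational(1, 165)) = Rational(29, 5)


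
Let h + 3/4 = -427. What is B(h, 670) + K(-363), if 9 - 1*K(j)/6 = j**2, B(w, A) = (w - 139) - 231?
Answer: -3165431/4 ≈ -7.9136e+5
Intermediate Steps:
h = -1711/4 (h = -3/4 - 427 = -1711/4 ≈ -427.75)
B(w, A) = -370 + w (B(w, A) = (-139 + w) - 231 = -370 + w)
K(j) = 54 - 6*j**2
B(h, 670) + K(-363) = (-370 - 1711/4) + (54 - 6*(-363)**2) = -3191/4 + (54 - 6*131769) = -3191/4 + (54 - 790614) = -3191/4 - 790560 = -3165431/4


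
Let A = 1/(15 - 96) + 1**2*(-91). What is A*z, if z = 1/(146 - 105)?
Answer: -7372/3321 ≈ -2.2198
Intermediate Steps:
A = -7372/81 (A = 1/(-81) + 1*(-91) = -1/81 - 91 = -7372/81 ≈ -91.012)
z = 1/41 ≈ 0.024390
A*z = -7372/81*1/41 = -7372/3321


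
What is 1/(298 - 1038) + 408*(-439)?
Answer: -132542881/740 ≈ -1.7911e+5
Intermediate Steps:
1/(298 - 1038) + 408*(-439) = 1/(-740) - 179112 = -1/740 - 179112 = -132542881/740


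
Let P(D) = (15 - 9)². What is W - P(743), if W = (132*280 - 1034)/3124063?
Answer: -112430342/3124063 ≈ -35.989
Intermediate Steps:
P(D) = 36 (P(D) = 6² = 36)
W = 35926/3124063 (W = (36960 - 1034)*(1/3124063) = 35926*(1/3124063) = 35926/3124063 ≈ 0.011500)
W - P(743) = 35926/3124063 - 1*36 = 35926/3124063 - 36 = -112430342/3124063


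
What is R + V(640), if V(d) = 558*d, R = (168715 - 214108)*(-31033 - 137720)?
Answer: 7660562049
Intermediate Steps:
R = 7660204929 (R = -45393*(-168753) = 7660204929)
R + V(640) = 7660204929 + 558*640 = 7660204929 + 357120 = 7660562049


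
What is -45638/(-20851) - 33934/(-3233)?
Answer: 855105488/67411283 ≈ 12.685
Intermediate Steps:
-45638/(-20851) - 33934/(-3233) = -45638*(-1/20851) - 33934*(-1/3233) = 45638/20851 + 33934/3233 = 855105488/67411283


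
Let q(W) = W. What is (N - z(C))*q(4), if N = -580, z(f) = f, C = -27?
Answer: -2212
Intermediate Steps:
(N - z(C))*q(4) = (-580 - 1*(-27))*4 = (-580 + 27)*4 = -553*4 = -2212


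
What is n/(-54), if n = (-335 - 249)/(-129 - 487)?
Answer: -73/4158 ≈ -0.017557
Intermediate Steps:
n = 73/77 (n = -584/(-616) = -584*(-1/616) = 73/77 ≈ 0.94805)
n/(-54) = (73/77)/(-54) = (73/77)*(-1/54) = -73/4158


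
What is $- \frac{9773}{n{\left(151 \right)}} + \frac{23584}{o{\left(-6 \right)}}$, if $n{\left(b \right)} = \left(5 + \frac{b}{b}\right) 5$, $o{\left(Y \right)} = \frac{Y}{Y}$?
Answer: $\frac{697747}{30} \approx 23258.0$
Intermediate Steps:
$o{\left(Y \right)} = 1$
$n{\left(b \right)} = 30$ ($n{\left(b \right)} = \left(5 + 1\right) 5 = 6 \cdot 5 = 30$)
$- \frac{9773}{n{\left(151 \right)}} + \frac{23584}{o{\left(-6 \right)}} = - \frac{9773}{30} + \frac{23584}{1} = \left(-9773\right) \frac{1}{30} + 23584 \cdot 1 = - \frac{9773}{30} + 23584 = \frac{697747}{30}$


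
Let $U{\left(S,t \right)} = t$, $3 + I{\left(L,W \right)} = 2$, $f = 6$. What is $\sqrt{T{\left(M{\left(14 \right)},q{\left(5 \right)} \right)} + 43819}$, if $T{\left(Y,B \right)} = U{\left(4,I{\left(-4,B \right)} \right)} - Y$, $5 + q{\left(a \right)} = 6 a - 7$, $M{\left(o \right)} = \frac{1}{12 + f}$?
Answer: $\frac{13 \sqrt{9334}}{6} \approx 209.33$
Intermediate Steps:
$I{\left(L,W \right)} = -1$ ($I{\left(L,W \right)} = -3 + 2 = -1$)
$M{\left(o \right)} = \frac{1}{18}$ ($M{\left(o \right)} = \frac{1}{12 + 6} = \frac{1}{18}$)
$q{\left(a \right)} = -12 + 6 a$ ($q{\left(a \right)} = -5 + \left(6 a - 7\right) = -5 + \left(-7 + 6 a\right) = -12 + 6 a$)
$T{\left(Y,B \right)} = -1 - Y$
$\sqrt{T{\left(M{\left(14 \right)},q{\left(5 \right)} \right)} + 43819} = \sqrt{\left(-1 - \frac{1}{18}\right) + 43819} = \sqrt{- \frac{19}{18} + 43819} = \sqrt{\frac{788723}{18}} = \frac{13 \sqrt{9334}}{6}$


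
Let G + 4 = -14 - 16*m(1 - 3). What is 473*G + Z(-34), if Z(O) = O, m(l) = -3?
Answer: 14156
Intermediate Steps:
G = 30 (G = -4 + (-14 - 16*(-3)) = -4 + (-14 + 48) = -4 + 34 = 30)
473*G + Z(-34) = 473*30 - 34 = 14190 - 34 = 14156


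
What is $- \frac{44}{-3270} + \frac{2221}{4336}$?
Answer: $\frac{3726727}{7089360} \approx 0.52568$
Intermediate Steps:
$- \frac{44}{-3270} + \frac{2221}{4336} = \left(-44\right) \left(- \frac{1}{3270}\right) + 2221 \cdot \frac{1}{4336} = \frac{22}{1635} + \frac{2221}{4336} = \frac{3726727}{7089360}$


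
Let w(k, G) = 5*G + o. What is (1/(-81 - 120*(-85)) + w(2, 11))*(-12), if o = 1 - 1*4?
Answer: -3553684/5695 ≈ -624.00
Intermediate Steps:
o = -3 (o = 1 - 4 = -3)
w(k, G) = -3 + 5*G (w(k, G) = 5*G - 3 = -3 + 5*G)
(1/(-81 - 120*(-85)) + w(2, 11))*(-12) = (1/(-81 - 120*(-85)) + (-3 + 5*11))*(-12) = (-1/85/(-201) + (-3 + 55))*(-12) = (-1/201*(-1/85) + 52)*(-12) = (1/17085 + 52)*(-12) = (888421/17085)*(-12) = -3553684/5695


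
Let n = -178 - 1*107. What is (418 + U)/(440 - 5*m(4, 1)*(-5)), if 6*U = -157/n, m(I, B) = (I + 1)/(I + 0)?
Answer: 49306/55575 ≈ 0.88720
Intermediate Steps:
n = -285 (n = -178 - 107 = -285)
m(I, B) = (1 + I)/I
U = 157/1710 (U = (-157/(-285))/6 = (-157*(-1/285))/6 = (⅙)*(157/285) = 157/1710 ≈ 0.091813)
(418 + U)/(440 - 5*m(4, 1)*(-5)) = (418 + 157/1710)/(440 - 5*(1 + 4)/4*(-5)) = 714937/(1710*(440 - 5*5/4*(-5))) = 714937/(1710*(440 - 25/4*(-5))) = 714937/(1710*(440 + 125/4)) = 714937/(1710*(1885/4)) = (714937/1710)*(4/1885) = 49306/55575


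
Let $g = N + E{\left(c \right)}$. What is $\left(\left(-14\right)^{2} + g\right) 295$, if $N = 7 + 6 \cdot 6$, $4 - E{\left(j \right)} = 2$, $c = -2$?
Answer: $71095$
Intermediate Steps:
$E{\left(j \right)} = 2$ ($E{\left(j \right)} = 4 - 2 = 2$)
$N = 43$ ($N = 7 + 36 = 43$)
$g = 45$ ($g = 43 + 2 = 45$)
$\left(\left(-14\right)^{2} + g\right) 295 = \left(\left(-14\right)^{2} + 45\right) 295 = \left(196 + 45\right) 295 = 241 \cdot 295 = 71095$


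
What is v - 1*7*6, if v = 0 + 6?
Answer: -36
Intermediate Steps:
v = 6
v - 1*7*6 = 6 - 1*7*6 = 6 - 7*6 = 6 - 42 = -36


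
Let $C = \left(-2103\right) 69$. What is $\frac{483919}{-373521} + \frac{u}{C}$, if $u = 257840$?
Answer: $- \frac{55509562991}{18066837249} \approx -3.0725$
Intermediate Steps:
$C = -145107$
$\frac{483919}{-373521} + \frac{u}{C} = \frac{483919}{-373521} + \frac{257840}{-145107} = 483919 \left(- \frac{1}{373521}\right) + 257840 \left(- \frac{1}{145107}\right) = - \frac{483919}{373521} - \frac{257840}{145107} = - \frac{55509562991}{18066837249}$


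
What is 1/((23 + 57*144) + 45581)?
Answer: 1/53812 ≈ 1.8583e-5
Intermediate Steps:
1/((23 + 57*144) + 45581) = 1/((23 + 8208) + 45581) = 1/(8231 + 45581) = 1/53812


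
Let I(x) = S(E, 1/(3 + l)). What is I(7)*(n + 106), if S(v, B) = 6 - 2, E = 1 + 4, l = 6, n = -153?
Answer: -188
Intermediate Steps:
E = 5
S(v, B) = 4
I(x) = 4
I(7)*(n + 106) = 4*(-153 + 106) = 4*(-47) = -188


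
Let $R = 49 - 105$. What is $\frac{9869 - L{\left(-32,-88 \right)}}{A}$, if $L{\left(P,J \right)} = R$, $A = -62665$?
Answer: $- \frac{1985}{12533} \approx -0.15838$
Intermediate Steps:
$R = -56$
$L{\left(P,J \right)} = -56$
$\frac{9869 - L{\left(-32,-88 \right)}}{A} = \frac{9869 - -56}{-62665} = \left(9869 + 56\right) \left(- \frac{1}{62665}\right) = 9925 \left(- \frac{1}{62665}\right) = - \frac{1985}{12533}$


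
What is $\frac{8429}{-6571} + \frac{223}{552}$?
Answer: $- \frac{3187475}{3627192} \approx -0.87877$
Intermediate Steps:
$\frac{8429}{-6571} + \frac{223}{552} = 8429 \left(- \frac{1}{6571}\right) + 223 \cdot \frac{1}{552} = - \frac{8429}{6571} + \frac{223}{552} = - \frac{3187475}{3627192}$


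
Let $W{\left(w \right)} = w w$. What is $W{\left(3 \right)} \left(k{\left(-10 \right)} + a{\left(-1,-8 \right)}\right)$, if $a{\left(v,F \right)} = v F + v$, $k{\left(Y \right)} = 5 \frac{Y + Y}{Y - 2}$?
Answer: $138$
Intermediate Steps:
$W{\left(w \right)} = w^{2}$
$k{\left(Y \right)} = \frac{10 Y}{-2 + Y}$ ($k{\left(Y \right)} = 5 \frac{2 Y}{-2 + Y} = \frac{10 Y}{-2 + Y}$)
$a{\left(v,F \right)} = v + F v$ ($a{\left(v,F \right)} = F v + v = v + F v$)
$W{\left(3 \right)} \left(k{\left(-10 \right)} + a{\left(-1,-8 \right)}\right) = 3^{2} \left(10 \left(-10\right) \frac{1}{-2 - 10} - \left(1 - 8\right)\right) = 9 \left(10 \left(-10\right) \frac{1}{-12} - -7\right) = 9 \left(10 \left(-10\right) \left(- \frac{1}{12}\right) + 7\right) = 9 \left(\frac{25}{3} + 7\right) = 9 \cdot \frac{46}{3} = 138$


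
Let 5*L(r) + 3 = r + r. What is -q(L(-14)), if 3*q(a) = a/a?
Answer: -⅓ ≈ -0.33333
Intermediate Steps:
L(r) = -⅗ + 2*r/5 (L(r) = -⅗ + (r + r)/5 = -⅗ + (2*r)/5 = -⅗ + 2*r/5)
q(a) = ⅓ (q(a) = (a/a)/3 = (⅓)*1 = ⅓)
-q(L(-14)) = -1*⅓ = -⅓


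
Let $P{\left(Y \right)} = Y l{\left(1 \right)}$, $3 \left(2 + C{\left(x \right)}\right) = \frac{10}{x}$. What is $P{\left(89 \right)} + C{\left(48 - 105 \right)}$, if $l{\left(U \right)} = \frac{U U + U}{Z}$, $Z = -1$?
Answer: $- \frac{30790}{171} \approx -180.06$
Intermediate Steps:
$C{\left(x \right)} = -2 + \frac{10}{3 x}$ ($C{\left(x \right)} = -2 + \frac{10 \frac{1}{x}}{3} = -2 + \frac{10}{3 x}$)
$l{\left(U \right)} = - U - U^{2}$ ($l{\left(U \right)} = \frac{U U + U}{-1} = \left(U^{2} + U\right) \left(-1\right) = \left(U + U^{2}\right) \left(-1\right) = - U - U^{2}$)
$P{\left(Y \right)} = - 2 Y$ ($P{\left(Y \right)} = Y \left(\left(-1\right) 1 \left(1 + 1\right)\right) = Y \left(\left(-1\right) 1 \cdot 2\right) = Y \left(-2\right) = - 2 Y$)
$P{\left(89 \right)} + C{\left(48 - 105 \right)} = \left(-2\right) 89 - \left(2 - \frac{10}{3 \left(48 - 105\right)}\right) = -178 - \left(2 - \frac{10}{3 \left(-57\right)}\right) = -178 + \left(-2 + \frac{10}{3} \left(- \frac{1}{57}\right)\right) = -178 - \frac{352}{171} = - \frac{30790}{171}$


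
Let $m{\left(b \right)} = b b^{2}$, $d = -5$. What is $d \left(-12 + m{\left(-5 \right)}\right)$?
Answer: $685$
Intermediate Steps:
$m{\left(b \right)} = b^{3}$
$d \left(-12 + m{\left(-5 \right)}\right) = - 5 \left(-12 + \left(-5\right)^{3}\right) = - 5 \left(-12 - 125\right) = \left(-5\right) \left(-137\right) = 685$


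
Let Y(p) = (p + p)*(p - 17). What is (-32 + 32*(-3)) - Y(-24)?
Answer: -2096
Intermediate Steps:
Y(p) = 2*p*(-17 + p) (Y(p) = (2*p)*(-17 + p) = 2*p*(-17 + p))
(-32 + 32*(-3)) - Y(-24) = (-32 + 32*(-3)) - 2*(-24)*(-17 - 24) = (-32 - 96) - 2*(-24)*(-41) = -128 - 1*1968 = -128 - 1968 = -2096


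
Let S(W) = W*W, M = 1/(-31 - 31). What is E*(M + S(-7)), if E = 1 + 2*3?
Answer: 21259/62 ≈ 342.89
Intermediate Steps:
M = -1/62 (M = 1/(-62) = -1/62 ≈ -0.016129)
S(W) = W²
E = 7 (E = 1 + 6 = 7)
E*(M + S(-7)) = 7*(-1/62 + (-7)²) = 7*(-1/62 + 49) = 7*(3037/62) = 21259/62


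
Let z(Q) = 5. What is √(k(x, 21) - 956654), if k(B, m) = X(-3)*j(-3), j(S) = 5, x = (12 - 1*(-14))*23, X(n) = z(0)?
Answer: I*√956629 ≈ 978.07*I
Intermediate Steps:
X(n) = 5
x = 598 (x = (12 + 14)*23 = 26*23 = 598)
k(B, m) = 25 (k(B, m) = 5*5 = 25)
√(k(x, 21) - 956654) = √(25 - 956654) = √(-956629) = I*√956629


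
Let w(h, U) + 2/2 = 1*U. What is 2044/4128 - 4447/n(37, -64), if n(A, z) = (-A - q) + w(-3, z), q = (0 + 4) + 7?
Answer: 4647047/116616 ≈ 39.849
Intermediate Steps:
w(h, U) = -1 + U (w(h, U) = -1 + 1*U = -1 + U)
q = 11 (q = 4 + 7 = 11)
n(A, z) = -12 + z - A (n(A, z) = (-A - 1*11) + (-1 + z) = (-A - 11) + (-1 + z) = (-11 - A) + (-1 + z) = -12 + z - A)
2044/4128 - 4447/n(37, -64) = 2044/4128 - 4447/(-12 - 64 - 1*37) = 2044*(1/4128) - 4447/(-12 - 64 - 37) = 511/1032 - 4447/(-113) = 511/1032 - 4447*(-1/113) = 511/1032 + 4447/113 = 4647047/116616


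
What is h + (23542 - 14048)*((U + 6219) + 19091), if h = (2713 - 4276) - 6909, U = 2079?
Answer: 260022694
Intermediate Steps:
h = -8472 (h = -1563 - 6909 = -8472)
h + (23542 - 14048)*((U + 6219) + 19091) = -8472 + (23542 - 14048)*((2079 + 6219) + 19091) = -8472 + 9494*(8298 + 19091) = -8472 + 9494*27389 = -8472 + 260031166 = 260022694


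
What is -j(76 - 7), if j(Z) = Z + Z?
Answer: -138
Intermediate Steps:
j(Z) = 2*Z
-j(76 - 7) = -2*(76 - 7) = -2*69 = -1*138 = -138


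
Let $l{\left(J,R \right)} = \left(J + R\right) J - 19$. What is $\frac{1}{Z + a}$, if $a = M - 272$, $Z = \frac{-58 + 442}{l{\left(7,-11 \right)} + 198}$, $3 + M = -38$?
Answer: $- \frac{151}{46879} \approx -0.0032211$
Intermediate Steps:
$M = -41$ ($M = -3 - 38 = -41$)
$l{\left(J,R \right)} = -19 + J \left(J + R\right)$ ($l{\left(J,R \right)} = J \left(J + R\right) - 19 = -19 + J \left(J + R\right)$)
$Z = \frac{384}{151}$ ($Z = \frac{-58 + 442}{\left(-19 + 7^{2} + 7 \left(-11\right)\right) + 198} = \frac{384}{\left(-19 + 49 - 77\right) + 198} = \frac{384}{-47 + 198} = \frac{384}{151} \approx 2.543$)
$a = -313$ ($a = -41 - 272 = -313$)
$\frac{1}{Z + a} = \frac{1}{\frac{384}{151} - 313} = \frac{1}{- \frac{46879}{151}} = - \frac{151}{46879}$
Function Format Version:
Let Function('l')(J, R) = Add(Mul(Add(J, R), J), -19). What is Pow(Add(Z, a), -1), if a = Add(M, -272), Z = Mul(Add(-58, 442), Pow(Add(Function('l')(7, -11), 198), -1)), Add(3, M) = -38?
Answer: Rational(-151, 46879) ≈ -0.0032211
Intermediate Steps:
M = -41 (M = Add(-3, -38) = -41)
Function('l')(J, R) = Add(-19, Mul(J, Add(J, R))) (Function('l')(J, R) = Add(Mul(J, Add(J, R)), -19) = Add(-19, Mul(J, Add(J, R))))
Z = Rational(384, 151) (Z = Mul(Add(-58, 442), Pow(Add(Add(-19, Pow(7, 2), Mul(7, -11)), 198), -1)) = Mul(384, Pow(Add(Add(-19, 49, -77), 198), -1)) = Mul(384, Pow(Add(-47, 198), -1)) = Mul(384, Pow(151, -1)) = Mul(384, Rational(1, 151)) = Rational(384, 151) ≈ 2.5430)
a = -313 (a = Add(-41, -272) = -313)
Pow(Add(Z, a), -1) = Pow(Add(Rational(384, 151), -313), -1) = Pow(Rational(-46879, 151), -1) = Rational(-151, 46879)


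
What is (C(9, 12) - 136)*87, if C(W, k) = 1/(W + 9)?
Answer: -70963/6 ≈ -11827.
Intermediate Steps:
C(W, k) = 1/(9 + W)
(C(9, 12) - 136)*87 = (1/(9 + 9) - 136)*87 = (1/18 - 136)*87 = -2447/18*87 = -70963/6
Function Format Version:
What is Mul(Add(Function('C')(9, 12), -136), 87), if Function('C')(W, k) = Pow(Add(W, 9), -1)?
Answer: Rational(-70963, 6) ≈ -11827.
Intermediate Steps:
Function('C')(W, k) = Pow(Add(9, W), -1)
Mul(Add(Function('C')(9, 12), -136), 87) = Mul(Add(Pow(Add(9, 9), -1), -136), 87) = Mul(Add(Pow(18, -1), -136), 87) = Mul(Add(Rational(1, 18), -136), 87) = Mul(Rational(-2447, 18), 87) = Rational(-70963, 6)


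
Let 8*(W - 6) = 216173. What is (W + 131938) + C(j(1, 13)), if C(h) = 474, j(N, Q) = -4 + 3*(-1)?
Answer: 1275517/8 ≈ 1.5944e+5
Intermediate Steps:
W = 216221/8 (W = 6 + (⅛)*216173 = 6 + 216173/8 = 216221/8 ≈ 27028.)
j(N, Q) = -7 (j(N, Q) = -4 - 3 = -7)
(W + 131938) + C(j(1, 13)) = (216221/8 + 131938) + 474 = 1271725/8 + 474 = 1275517/8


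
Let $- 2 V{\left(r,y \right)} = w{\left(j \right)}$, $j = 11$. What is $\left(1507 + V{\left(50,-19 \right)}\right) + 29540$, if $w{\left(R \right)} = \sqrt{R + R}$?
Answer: $31047 - \frac{\sqrt{22}}{2} \approx 31045.0$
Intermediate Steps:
$w{\left(R \right)} = \sqrt{2} \sqrt{R}$ ($w{\left(R \right)} = \sqrt{2 R} = \sqrt{2} \sqrt{R}$)
$V{\left(r,y \right)} = - \frac{\sqrt{22}}{2}$ ($V{\left(r,y \right)} = - \frac{\sqrt{2} \sqrt{11}}{2} = - \frac{\sqrt{22}}{2}$)
$\left(1507 + V{\left(50,-19 \right)}\right) + 29540 = \left(1507 - \frac{\sqrt{22}}{2}\right) + 29540 = 31047 - \frac{\sqrt{22}}{2}$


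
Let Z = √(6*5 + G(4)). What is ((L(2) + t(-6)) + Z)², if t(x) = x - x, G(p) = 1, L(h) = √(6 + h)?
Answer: 39 + 4*√62 ≈ 70.496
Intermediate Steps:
Z = √31 (Z = √(6*5 + 1) = √(30 + 1) = √31 ≈ 5.5678)
t(x) = 0
((L(2) + t(-6)) + Z)² = ((√(6 + 2) + 0) + √31)² = ((√8 + 0) + √31)² = ((2*√2 + 0) + √31)² = (2*√2 + √31)² = (√31 + 2*√2)²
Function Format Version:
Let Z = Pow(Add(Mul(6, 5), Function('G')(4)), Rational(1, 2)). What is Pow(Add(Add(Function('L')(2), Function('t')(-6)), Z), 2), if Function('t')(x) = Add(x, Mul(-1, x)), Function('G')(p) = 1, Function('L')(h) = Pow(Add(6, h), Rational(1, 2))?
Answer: Add(39, Mul(4, Pow(62, Rational(1, 2)))) ≈ 70.496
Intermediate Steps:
Z = Pow(31, Rational(1, 2)) (Z = Pow(Add(Mul(6, 5), 1), Rational(1, 2)) = Pow(Add(30, 1), Rational(1, 2)) = Pow(31, Rational(1, 2)) ≈ 5.5678)
Function('t')(x) = 0
Pow(Add(Add(Function('L')(2), Function('t')(-6)), Z), 2) = Pow(Add(Add(Pow(Add(6, 2), Rational(1, 2)), 0), Pow(31, Rational(1, 2))), 2) = Pow(Add(Add(Pow(8, Rational(1, 2)), 0), Pow(31, Rational(1, 2))), 2) = Pow(Add(Add(Mul(2, Pow(2, Rational(1, 2))), 0), Pow(31, Rational(1, 2))), 2) = Pow(Add(Mul(2, Pow(2, Rational(1, 2))), Pow(31, Rational(1, 2))), 2) = Pow(Add(Pow(31, Rational(1, 2)), Mul(2, Pow(2, Rational(1, 2)))), 2)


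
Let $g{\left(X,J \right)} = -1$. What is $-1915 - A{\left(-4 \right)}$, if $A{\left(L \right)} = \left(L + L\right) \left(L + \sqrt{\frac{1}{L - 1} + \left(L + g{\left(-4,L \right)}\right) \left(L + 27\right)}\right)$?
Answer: $-1947 + \frac{192 i \sqrt{5}}{5} \approx -1947.0 + 85.865 i$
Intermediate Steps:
$A{\left(L \right)} = 2 L \left(L + \sqrt{\frac{1}{-1 + L} + \left(-1 + L\right) \left(27 + L\right)}\right)$ ($A{\left(L \right)} = \left(L + L\right) \left(L + \sqrt{\frac{1}{L - 1} + \left(L - 1\right) \left(L + 27\right)}\right) = 2 L \left(L + \sqrt{\frac{1}{-1 + L} + \left(-1 + L\right) \left(27 + L\right)}\right)$)
$-1915 - A{\left(-4 \right)} = -1915 - 2 \left(-4\right) \left(-4 + \sqrt{\frac{1 + \left(-1 - 4\right) \left(-27 + \left(-4\right)^{2} + 26 \left(-4\right)\right)}{-1 - 4}}\right) = -1915 - 2 \left(-4\right) \left(-4 + \sqrt{\frac{1 - 5 \left(-27 + 16 - 104\right)}{-5}}\right) = -1915 - 2 \left(-4\right) \left(-4 + \sqrt{- \frac{1 - -575}{5}}\right) = -1915 - 2 \left(-4\right) \left(-4 + \sqrt{- \frac{1 + 575}{5}}\right) = -1915 - 2 \left(-4\right) \left(-4 + \sqrt{\left(- \frac{1}{5}\right) 576}\right) = -1915 - 2 \left(-4\right) \left(-4 + \sqrt{- \frac{576}{5}}\right) = -1915 - 2 \left(-4\right) \left(-4 + \frac{24 i \sqrt{5}}{5}\right) = -1915 - \left(32 - \frac{192 i \sqrt{5}}{5}\right) = -1947 + \frac{192 i \sqrt{5}}{5}$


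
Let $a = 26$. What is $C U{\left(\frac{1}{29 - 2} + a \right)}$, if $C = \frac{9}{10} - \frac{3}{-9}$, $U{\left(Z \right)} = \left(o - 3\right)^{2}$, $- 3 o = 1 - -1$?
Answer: $\frac{4477}{270} \approx 16.581$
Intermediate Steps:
$o = - \frac{2}{3}$ ($o = - \frac{1 - -1}{3} = - \frac{1 + 1}{3} = \left(- \frac{1}{3}\right) 2 = - \frac{2}{3} \approx -0.66667$)
$U{\left(Z \right)} = \frac{121}{9}$ ($U{\left(Z \right)} = \left(- \frac{2}{3} - 3\right)^{2} = \left(- \frac{11}{3}\right)^{2} = \frac{121}{9}$)
$C = \frac{37}{30}$ ($C = 9 \cdot \frac{1}{10} - - \frac{1}{3} = \frac{9}{10} + \frac{1}{3} = \frac{37}{30} \approx 1.2333$)
$C U{\left(\frac{1}{29 - 2} + a \right)} = \frac{37}{30} \cdot \frac{121}{9} = \frac{4477}{270}$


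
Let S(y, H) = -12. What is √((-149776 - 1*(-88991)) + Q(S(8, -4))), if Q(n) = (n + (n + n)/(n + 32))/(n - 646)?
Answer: 2*I*√41121418835/1645 ≈ 246.55*I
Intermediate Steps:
Q(n) = (n + 2*n/(32 + n))/(-646 + n) (Q(n) = (n + (2*n)/(32 + n))/(-646 + n) = (n + 2*n/(32 + n))/(-646 + n))
√((-149776 - 1*(-88991)) + Q(S(8, -4))) = √((-149776 - 1*(-88991)) - 12*(34 - 12)/(-20672 + (-12)² - 614*(-12))) = √((-149776 + 88991) - 12*22/(-20672 + 144 + 7368)) = √(-60785 - 12*22/(-13160)) = √(-60785 - 12*(-1/13160)*22) = √(-60785 + 33/1645) = √(-99991292/1645) = 2*I*√41121418835/1645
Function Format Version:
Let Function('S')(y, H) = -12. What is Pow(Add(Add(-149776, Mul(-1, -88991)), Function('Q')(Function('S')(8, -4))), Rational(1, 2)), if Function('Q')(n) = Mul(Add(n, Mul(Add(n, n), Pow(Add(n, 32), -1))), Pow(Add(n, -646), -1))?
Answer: Mul(Rational(2, 1645), I, Pow(41121418835, Rational(1, 2))) ≈ Mul(246.55, I)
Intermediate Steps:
Function('Q')(n) = Mul(Pow(Add(-646, n), -1), Add(n, Mul(2, n, Pow(Add(32, n), -1)))) (Function('Q')(n) = Mul(Add(n, Mul(Mul(2, n), Pow(Add(32, n), -1))), Pow(Add(-646, n), -1)) = Mul(Add(n, Mul(2, n, Pow(Add(32, n), -1))), Pow(Add(-646, n), -1)) = Mul(Pow(Add(-646, n), -1), Add(n, Mul(2, n, Pow(Add(32, n), -1)))))
Pow(Add(Add(-149776, Mul(-1, -88991)), Function('Q')(Function('S')(8, -4))), Rational(1, 2)) = Pow(Add(Add(-149776, Mul(-1, -88991)), Mul(-12, Pow(Add(-20672, Pow(-12, 2), Mul(-614, -12)), -1), Add(34, -12))), Rational(1, 2)) = Pow(Add(Add(-149776, 88991), Mul(-12, Pow(Add(-20672, 144, 7368), -1), 22)), Rational(1, 2)) = Pow(Add(-60785, Mul(-12, Pow(-13160, -1), 22)), Rational(1, 2)) = Pow(Add(-60785, Mul(-12, Rational(-1, 13160), 22)), Rational(1, 2)) = Pow(Add(-60785, Rational(33, 1645)), Rational(1, 2)) = Pow(Rational(-99991292, 1645), Rational(1, 2)) = Mul(Rational(2, 1645), I, Pow(41121418835, Rational(1, 2)))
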